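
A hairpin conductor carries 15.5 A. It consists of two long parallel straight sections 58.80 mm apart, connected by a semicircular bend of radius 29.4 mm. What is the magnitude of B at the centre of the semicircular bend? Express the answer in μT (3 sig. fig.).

The semicircular arc contributes B_arc = μ₀I·π/(4πR) = μ₀I/(4R) = 1.66×10⁻⁴ T.
Each semi-infinite lead is at perpendicular distance R = 0.0294 m from the centre, with the perpendicular foot at its near end, so it contributes μ₀I/(4πR); both point the same way, together 1.05×10⁻⁴ T.
Arc and leads all point the same direction: B = 1.66×10⁻⁴ + 1.05×10⁻⁴ = 2.71×10⁻⁴ T.

B ≈ 271 μT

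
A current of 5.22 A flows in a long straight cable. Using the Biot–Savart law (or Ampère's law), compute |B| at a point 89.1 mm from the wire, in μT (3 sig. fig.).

For an infinitely long straight wire, B = μ₀I/(2πd).
B = (4π×10⁻⁷ × 5.22) / (2π × 0.0891) = 1.17×10⁻⁵ T.

B ≈ 11.7 μT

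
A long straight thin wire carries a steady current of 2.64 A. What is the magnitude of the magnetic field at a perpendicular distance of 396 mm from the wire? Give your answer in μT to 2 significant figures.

For an infinitely long straight wire, B = μ₀I/(2πd).
B = (4π×10⁻⁷ × 2.64) / (2π × 0.396) = 1.33×10⁻⁶ T.

B ≈ 1.3 μT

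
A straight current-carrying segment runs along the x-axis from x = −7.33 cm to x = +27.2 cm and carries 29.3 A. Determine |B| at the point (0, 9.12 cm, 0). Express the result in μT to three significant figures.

For a finite straight segment, B = (μ₀I/4πd)(sinθ₁ + sinθ₂), where θ₁, θ₂ are the angles from the perpendicular to each end.
The perpendicular distance is d = 0.0912 m; the end-offsets along the wire are a = 0.0733 m and b = 0.272 m.
sinθ₁ = 0.0733/√(0.0733²+0.0912²) = 0.6265; sinθ₂ = 0.272/√(0.272²+0.0912²) = 0.9481.
B = (4π×10⁻⁷ × 29.3) / (4π × 0.0912) × (0.6265 + 0.9481) = 5.06×10⁻⁵ T.

B ≈ 50.6 μT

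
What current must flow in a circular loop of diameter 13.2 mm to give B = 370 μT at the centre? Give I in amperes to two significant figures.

I ≈ 3.9 A

At the centre of a circular loop B = μ₀I/(2R), so I = 2RB/μ₀.
With R = 0.0066 m, I = 2 × 0.0066 × 3.70×10⁻⁴ / (4π×10⁻⁷) = 3.89 A.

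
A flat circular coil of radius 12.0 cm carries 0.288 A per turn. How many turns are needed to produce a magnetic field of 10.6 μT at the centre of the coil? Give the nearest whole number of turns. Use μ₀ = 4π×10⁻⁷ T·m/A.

For an N-turn coil, B = Nμ₀I/(2R). A single turn gives B₁ = 1.51×10⁻⁶ T with R = 0.12 m.
N = B/B₁ = 1.06×10⁻⁵ / 1.51×10⁻⁶ = 7.03.

N = 7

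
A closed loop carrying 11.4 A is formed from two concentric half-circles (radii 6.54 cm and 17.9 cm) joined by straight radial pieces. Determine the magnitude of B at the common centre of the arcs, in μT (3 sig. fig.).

The radial connectors point toward the centre, so dl × r̂ = 0 and they contribute nothing.
Each semicircle gives μ₀I/(4R): inner arc 5.48×10⁻⁵ T, outer arc 2.00×10⁻⁵ T.
The two arcs carry current in opposite angular senses, so their fields oppose: B = |5.48×10⁻⁵ − 2.00×10⁻⁵| = 3.48×10⁻⁵ T.

B ≈ 34.8 μT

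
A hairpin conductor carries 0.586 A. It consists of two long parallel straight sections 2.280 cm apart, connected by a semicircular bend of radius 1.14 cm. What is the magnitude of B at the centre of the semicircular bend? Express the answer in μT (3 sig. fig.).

B ≈ 26.4 μT

The semicircular arc contributes B_arc = μ₀I·π/(4πR) = μ₀I/(4R) = 1.61×10⁻⁵ T.
Each semi-infinite lead is at perpendicular distance R = 0.0114 m from the centre, with the perpendicular foot at its near end, so it contributes μ₀I/(4πR); both point the same way, together 1.03×10⁻⁵ T.
Arc and leads all point the same direction: B = 1.61×10⁻⁵ + 1.03×10⁻⁵ = 2.64×10⁻⁵ T.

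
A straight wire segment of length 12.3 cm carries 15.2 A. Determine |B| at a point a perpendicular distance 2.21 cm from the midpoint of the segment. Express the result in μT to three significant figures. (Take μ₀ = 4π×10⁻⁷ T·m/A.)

For a finite straight segment, B = (μ₀I/4πd)(sinθ₁ + sinθ₂), where θ₁, θ₂ are the angles from the perpendicular to each end.
The perpendicular from the point meets the wire at its midpoint, so each end is L/2 = 0.0615 m away along the wire.
sinθ₁ = 0.0615/√(0.0615²+0.0221²) = 0.9411; sinθ₂ = 0.0615/√(0.0615²+0.0221²) = 0.9411.
B = (4π×10⁻⁷ × 15.2) / (4π × 0.0221) × (0.9411 + 0.9411) = 1.29×10⁻⁴ T.

B ≈ 129 μT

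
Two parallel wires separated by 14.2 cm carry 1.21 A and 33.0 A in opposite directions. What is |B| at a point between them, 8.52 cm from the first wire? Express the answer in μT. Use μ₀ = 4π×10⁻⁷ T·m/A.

B ≈ 119 μT

Each long wire gives B = μ₀I/(2πd). Distances are d₁ = 0.0852 m and d₂ = 0.0568 m.
B₁ = 2.84×10⁻⁶ T, B₂ = 1.16×10⁻⁴ T.
Between antiparallel currents both contributions point the same way, so they add. B = B₁ + B₂ = 2.84×10⁻⁶ + 1.16×10⁻⁴ = 1.19×10⁻⁴ T.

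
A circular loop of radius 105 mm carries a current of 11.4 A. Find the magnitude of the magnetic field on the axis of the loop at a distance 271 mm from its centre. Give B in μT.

On the axis of a circular loop, B = μ₀IR² / [2(R²+z²)^(3/2)].
R² + z² = (0.105)² + (0.271)² = 0.08447 m², and (R²+z²)^(3/2) = 2.45×10⁻² m³.
B = (4π×10⁻⁷ × 11.4 × 0.01102) / (2 × 2.45×10⁻²) = 3.22×10⁻⁶ T.

B ≈ 3.22 μT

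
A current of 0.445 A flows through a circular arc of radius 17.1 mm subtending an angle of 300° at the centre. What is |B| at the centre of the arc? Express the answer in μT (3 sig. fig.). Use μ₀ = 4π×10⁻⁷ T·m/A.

B ≈ 13.6 μT

The Biot–Savart field of a circular arc at its centre is B = μ₀Iφ/(4πR), with φ = 5.236 rad.
B = (4π×10⁻⁷ × 0.445 × 5.236) / (4π × 0.0171) = 1.36×10⁻⁵ T.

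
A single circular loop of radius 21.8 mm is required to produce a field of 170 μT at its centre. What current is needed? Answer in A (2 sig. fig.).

At the centre of a circular loop B = μ₀I/(2R), so I = 2RB/μ₀.
With R = 0.0218 m, I = 2 × 0.0218 × 1.70×10⁻⁴ / (4π×10⁻⁷) = 5.90 A.

I ≈ 5.9 A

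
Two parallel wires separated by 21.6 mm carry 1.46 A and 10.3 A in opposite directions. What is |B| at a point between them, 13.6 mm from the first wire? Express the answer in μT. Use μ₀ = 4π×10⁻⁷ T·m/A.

B ≈ 279 μT

Each long wire gives B = μ₀I/(2πd). Distances are d₁ = 0.0136 m and d₂ = 0.008 m.
B₁ = 2.15×10⁻⁵ T, B₂ = 2.57×10⁻⁴ T.
Between antiparallel currents both contributions point the same way, so they add. B = B₁ + B₂ = 2.15×10⁻⁵ + 2.57×10⁻⁴ = 2.79×10⁻⁴ T.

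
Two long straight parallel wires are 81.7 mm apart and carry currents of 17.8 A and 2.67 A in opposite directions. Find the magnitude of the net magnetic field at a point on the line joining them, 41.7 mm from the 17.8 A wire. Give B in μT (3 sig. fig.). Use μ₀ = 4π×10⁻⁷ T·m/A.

Each long wire gives B = μ₀I/(2πd). Distances are d₁ = 0.0417 m and d₂ = 0.04 m.
B₁ = 8.54×10⁻⁵ T, B₂ = 1.33×10⁻⁵ T.
Between antiparallel currents both contributions point the same way, so they add. B = B₁ + B₂ = 8.54×10⁻⁵ + 1.33×10⁻⁵ = 9.87×10⁻⁵ T.

B ≈ 98.7 μT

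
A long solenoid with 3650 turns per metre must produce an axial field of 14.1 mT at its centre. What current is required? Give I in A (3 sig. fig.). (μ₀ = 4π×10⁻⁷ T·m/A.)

I ≈ 3.07 A

Inside a long solenoid B = μ₀nI with n = 3650 m⁻¹, so I = B/(μ₀n).
I = 1.41×10⁻² / (4π×10⁻⁷ × 3650) = 3.07 A.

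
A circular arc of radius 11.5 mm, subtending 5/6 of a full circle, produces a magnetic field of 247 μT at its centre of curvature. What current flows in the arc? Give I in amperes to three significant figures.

For a circular arc, B = μ₀Iφ/(4πR) with φ in radians; here φ = 5.236 rad.
So I = 4πRB/(μ₀φ) = 4π × 0.0115 × 2.47×10⁻⁴ / (4π×10⁻⁷ × 5.236) = 5.42 A.

I ≈ 5.42 A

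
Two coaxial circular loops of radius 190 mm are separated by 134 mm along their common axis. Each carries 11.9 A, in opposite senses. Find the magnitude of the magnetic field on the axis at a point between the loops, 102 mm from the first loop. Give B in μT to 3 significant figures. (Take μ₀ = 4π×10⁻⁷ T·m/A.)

B ≈ 10.8 μT

Each loop contributes B = μ₀IR²/[2(R²+z²)^(3/2)] on the axis, with z measured from that loop.
Loop 1 (z = 0.102 m): B₁ = 2.69×10⁻⁵ T. Loop 2 (z = 0.032 m): B₂ = 3.77×10⁻⁵ T.
The fields oppose: B = |B₁ − B₂| = 1.08×10⁻⁵ T.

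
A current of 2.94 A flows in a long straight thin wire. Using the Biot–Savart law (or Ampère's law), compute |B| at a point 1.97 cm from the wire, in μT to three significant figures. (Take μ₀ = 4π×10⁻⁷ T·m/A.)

B ≈ 29.8 μT

For an infinitely long straight wire, B = μ₀I/(2πd).
B = (4π×10⁻⁷ × 2.94) / (2π × 0.0197) = 2.98×10⁻⁵ T.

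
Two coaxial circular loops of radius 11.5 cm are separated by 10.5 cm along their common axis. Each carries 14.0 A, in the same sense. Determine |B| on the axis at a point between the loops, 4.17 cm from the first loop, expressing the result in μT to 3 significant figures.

Each loop contributes B = μ₀IR²/[2(R²+z²)^(3/2)] on the axis, with z measured from that loop.
Loop 1 (z = 0.0417 m): B₁ = 6.36×10⁻⁵ T. Loop 2 (z = 0.0633 m): B₂ = 5.14×10⁻⁵ T.
The fields add: B = B₁ + B₂ = 1.15×10⁻⁴ T.

B ≈ 115 μT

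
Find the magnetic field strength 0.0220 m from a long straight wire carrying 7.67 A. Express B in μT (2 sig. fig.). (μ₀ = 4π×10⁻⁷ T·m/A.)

For an infinitely long straight wire, B = μ₀I/(2πd).
B = (4π×10⁻⁷ × 7.67) / (2π × 0.022) = 6.97×10⁻⁵ T.

B ≈ 70 μT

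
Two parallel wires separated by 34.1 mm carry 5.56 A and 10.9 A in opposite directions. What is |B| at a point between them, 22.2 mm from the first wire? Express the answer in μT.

B ≈ 233 μT

Each long wire gives B = μ₀I/(2πd). Distances are d₁ = 0.0222 m and d₂ = 0.0119 m.
B₁ = 5.01×10⁻⁵ T, B₂ = 1.83×10⁻⁴ T.
Between antiparallel currents both contributions point the same way, so they add. B = B₁ + B₂ = 5.01×10⁻⁵ + 1.83×10⁻⁴ = 2.33×10⁻⁴ T.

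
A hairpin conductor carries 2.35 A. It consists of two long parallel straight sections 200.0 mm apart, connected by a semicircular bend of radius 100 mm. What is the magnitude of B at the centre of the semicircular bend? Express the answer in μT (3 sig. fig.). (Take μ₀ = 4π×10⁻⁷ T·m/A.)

The semicircular arc contributes B_arc = μ₀I·π/(4πR) = μ₀I/(4R) = 7.38×10⁻⁶ T.
Each semi-infinite lead is at perpendicular distance R = 0.1 m from the centre, with the perpendicular foot at its near end, so it contributes μ₀I/(4πR); both point the same way, together 4.70×10⁻⁶ T.
Arc and leads all point the same direction: B = 7.38×10⁻⁶ + 4.70×10⁻⁶ = 1.21×10⁻⁵ T.

B ≈ 12.1 μT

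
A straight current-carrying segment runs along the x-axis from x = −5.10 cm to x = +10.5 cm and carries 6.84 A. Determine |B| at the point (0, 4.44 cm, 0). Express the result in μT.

B ≈ 25.8 μT

For a finite straight segment, B = (μ₀I/4πd)(sinθ₁ + sinθ₂), where θ₁, θ₂ are the angles from the perpendicular to each end.
The perpendicular distance is d = 0.0444 m; the end-offsets along the wire are a = 0.051 m and b = 0.105 m.
sinθ₁ = 0.051/√(0.051²+0.0444²) = 0.7542; sinθ₂ = 0.105/√(0.105²+0.0444²) = 0.9210.
B = (4π×10⁻⁷ × 6.84) / (4π × 0.0444) × (0.7542 + 0.9210) = 2.58×10⁻⁵ T.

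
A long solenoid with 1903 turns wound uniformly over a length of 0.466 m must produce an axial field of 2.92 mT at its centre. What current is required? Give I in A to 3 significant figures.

Inside a long solenoid B = μ₀nI with n = 4084 m⁻¹, so I = B/(μ₀n).
I = 2.92×10⁻³ / (4π×10⁻⁷ × 4084) = 0.569 A.

I ≈ 0.569 A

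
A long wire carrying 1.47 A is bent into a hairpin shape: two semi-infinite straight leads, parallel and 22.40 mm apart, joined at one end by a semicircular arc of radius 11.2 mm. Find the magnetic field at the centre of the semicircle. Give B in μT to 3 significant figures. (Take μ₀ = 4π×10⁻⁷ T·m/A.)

The semicircular arc contributes B_arc = μ₀I·π/(4πR) = μ₀I/(4R) = 4.12×10⁻⁵ T.
Each semi-infinite lead is at perpendicular distance R = 0.0112 m from the centre, with the perpendicular foot at its near end, so it contributes μ₀I/(4πR); both point the same way, together 2.63×10⁻⁵ T.
Arc and leads all point the same direction: B = 4.12×10⁻⁵ + 2.63×10⁻⁵ = 6.75×10⁻⁵ T.

B ≈ 67.5 μT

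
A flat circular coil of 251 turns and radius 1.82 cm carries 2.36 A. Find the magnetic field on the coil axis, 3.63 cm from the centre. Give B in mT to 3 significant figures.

B ≈ 1.84 mT

For an N-turn flat coil, B = Nμ₀IR²/[2(R²+z²)^(3/2)] with R = 0.0182 m, z = 0.0363 m.
B = 251 × 7.34×10⁻⁶ T = 1.84×10⁻³ T.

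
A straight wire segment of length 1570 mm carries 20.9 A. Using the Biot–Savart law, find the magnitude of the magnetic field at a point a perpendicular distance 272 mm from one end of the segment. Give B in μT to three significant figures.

For a finite straight segment, B = (μ₀I/4πd)(sinθ₁ + sinθ₂), where θ₁, θ₂ are the angles from the perpendicular to each end.
The perpendicular foot is at one end, so the two end-offsets along the wire are 0 and L = 1.57 m.
sinθ₁ = 0/√(0²+0.272²) = 0.0000; sinθ₂ = 1.57/√(1.57²+0.272²) = 0.9853.
B = (4π×10⁻⁷ × 20.9) / (4π × 0.272) × (0.0000 + 0.9853) = 7.57×10⁻⁶ T.

B ≈ 7.57 μT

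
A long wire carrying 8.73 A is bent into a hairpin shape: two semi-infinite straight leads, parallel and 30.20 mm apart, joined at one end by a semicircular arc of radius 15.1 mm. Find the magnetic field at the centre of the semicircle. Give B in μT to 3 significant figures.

The semicircular arc contributes B_arc = μ₀I·π/(4πR) = μ₀I/(4R) = 1.82×10⁻⁴ T.
Each semi-infinite lead is at perpendicular distance R = 0.0151 m from the centre, with the perpendicular foot at its near end, so it contributes μ₀I/(4πR); both point the same way, together 1.16×10⁻⁴ T.
Arc and leads all point the same direction: B = 1.82×10⁻⁴ + 1.16×10⁻⁴ = 2.97×10⁻⁴ T.

B ≈ 297 μT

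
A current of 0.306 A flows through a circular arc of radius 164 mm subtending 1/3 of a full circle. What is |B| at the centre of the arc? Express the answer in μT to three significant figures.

The Biot–Savart field of a circular arc at its centre is B = μ₀Iφ/(4πR), with φ = 2.094 rad.
B = (4π×10⁻⁷ × 0.306 × 2.094) / (4π × 0.164) = 3.91×10⁻⁷ T.

B ≈ 0.391 μT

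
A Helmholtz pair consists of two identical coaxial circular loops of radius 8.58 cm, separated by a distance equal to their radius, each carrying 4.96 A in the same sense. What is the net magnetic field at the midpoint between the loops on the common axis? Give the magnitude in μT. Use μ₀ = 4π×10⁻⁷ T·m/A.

B ≈ 52.0 μT

Each loop contributes B = μ₀IR²/[2(R²+z²)^(3/2)] on the axis, with z measured from that loop.
Loop 1 (z = 0.0429 m): B₁ = 2.60×10⁻⁵ T. Loop 2 (z = 0.0429 m): B₂ = 2.60×10⁻⁵ T.
The fields add: B = B₁ + B₂ = 5.20×10⁻⁵ T.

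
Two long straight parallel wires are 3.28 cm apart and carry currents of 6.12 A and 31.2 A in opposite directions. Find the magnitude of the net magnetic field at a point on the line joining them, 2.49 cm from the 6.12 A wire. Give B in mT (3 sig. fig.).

B ≈ 0.839 mT

Each long wire gives B = μ₀I/(2πd). Distances are d₁ = 0.0249 m and d₂ = 0.0079 m.
B₁ = 4.92×10⁻⁵ T, B₂ = 7.90×10⁻⁴ T.
Between antiparallel currents both contributions point the same way, so they add. B = B₁ + B₂ = 4.92×10⁻⁵ + 7.90×10⁻⁴ = 8.39×10⁻⁴ T.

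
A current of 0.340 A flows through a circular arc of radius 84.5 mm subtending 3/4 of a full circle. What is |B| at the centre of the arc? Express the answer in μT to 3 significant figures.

B ≈ 1.90 μT

The Biot–Savart field of a circular arc at its centre is B = μ₀Iφ/(4πR), with φ = 4.712 rad.
B = (4π×10⁻⁷ × 0.340 × 4.712) / (4π × 0.0845) = 1.90×10⁻⁶ T.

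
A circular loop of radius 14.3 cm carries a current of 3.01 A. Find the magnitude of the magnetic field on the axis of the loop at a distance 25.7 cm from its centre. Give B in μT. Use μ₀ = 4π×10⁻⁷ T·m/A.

B ≈ 1.52 μT

On the axis of a circular loop, B = μ₀IR² / [2(R²+z²)^(3/2)].
R² + z² = (0.143)² + (0.257)² = 0.0865 m², and (R²+z²)^(3/2) = 2.54×10⁻² m³.
B = (4π×10⁻⁷ × 3.01 × 0.02045) / (2 × 2.54×10⁻²) = 1.52×10⁻⁶ T.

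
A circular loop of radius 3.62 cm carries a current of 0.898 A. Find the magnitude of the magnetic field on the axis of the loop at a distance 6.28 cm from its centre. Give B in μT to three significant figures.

On the axis of a circular loop, B = μ₀IR² / [2(R²+z²)^(3/2)].
R² + z² = (0.0362)² + (0.0628)² = 0.005254 m², and (R²+z²)^(3/2) = 3.81×10⁻⁴ m³.
B = (4π×10⁻⁷ × 0.898 × 0.00131) / (2 × 3.81×10⁻⁴) = 1.94×10⁻⁶ T.

B ≈ 1.94 μT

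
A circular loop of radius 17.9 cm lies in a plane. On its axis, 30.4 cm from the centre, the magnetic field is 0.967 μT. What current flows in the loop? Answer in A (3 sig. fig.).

I ≈ 2.11 A

On the axis of a loop, B = μ₀IR²/[2(R²+z²)^(3/2)], so I = 2B(R²+z²)^(3/2)/(μ₀R²).
R² + z² = 0.03204 + 0.09242 = 0.1245 m²; raised to 3/2 gives 4.39×10⁻² m³.
I = 2 × 9.67×10⁻⁷ × 4.39×10⁻² / (1.26×10⁻⁶ × 0.03204) = 2.11 A.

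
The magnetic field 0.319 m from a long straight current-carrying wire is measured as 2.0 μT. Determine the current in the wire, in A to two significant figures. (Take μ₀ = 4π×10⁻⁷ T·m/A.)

I ≈ 3.2 A

For a long straight wire B = μ₀I/(2πd), so I = 2πdB/μ₀.
I = 2π × 0.319 × 2.00×10⁻⁶ / (4π×10⁻⁷) = 3.19 A.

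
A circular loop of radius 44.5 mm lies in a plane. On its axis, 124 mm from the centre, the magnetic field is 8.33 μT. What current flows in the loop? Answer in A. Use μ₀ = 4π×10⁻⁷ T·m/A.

On the axis of a loop, B = μ₀IR²/[2(R²+z²)^(3/2)], so I = 2B(R²+z²)^(3/2)/(μ₀R²).
R² + z² = 0.00198 + 0.01538 = 0.01736 m²; raised to 3/2 gives 2.29×10⁻³ m³.
I = 2 × 8.33×10⁻⁶ × 2.29×10⁻³ / (1.26×10⁻⁶ × 0.00198) = 15.3 A.

I ≈ 15.3 A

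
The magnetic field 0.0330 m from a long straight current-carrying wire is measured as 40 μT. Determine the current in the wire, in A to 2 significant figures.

I ≈ 6.6 A

For a long straight wire B = μ₀I/(2πd), so I = 2πdB/μ₀.
I = 2π × 0.033 × 4.00×10⁻⁵ / (4π×10⁻⁷) = 6.60 A.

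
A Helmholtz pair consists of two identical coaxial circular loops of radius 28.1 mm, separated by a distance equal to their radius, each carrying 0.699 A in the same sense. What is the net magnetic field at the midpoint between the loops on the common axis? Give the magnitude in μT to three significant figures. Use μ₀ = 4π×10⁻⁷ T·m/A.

B ≈ 22.4 μT

Each loop contributes B = μ₀IR²/[2(R²+z²)^(3/2)] on the axis, with z measured from that loop.
Loop 1 (z = 0.01405 m): B₁ = 1.12×10⁻⁵ T. Loop 2 (z = 0.01405 m): B₂ = 1.12×10⁻⁵ T.
The fields add: B = B₁ + B₂ = 2.24×10⁻⁵ T.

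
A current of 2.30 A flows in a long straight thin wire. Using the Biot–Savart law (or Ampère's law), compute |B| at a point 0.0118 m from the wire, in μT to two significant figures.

B ≈ 39 μT

For an infinitely long straight wire, B = μ₀I/(2πd).
B = (4π×10⁻⁷ × 2.30) / (2π × 0.0118) = 3.90×10⁻⁵ T.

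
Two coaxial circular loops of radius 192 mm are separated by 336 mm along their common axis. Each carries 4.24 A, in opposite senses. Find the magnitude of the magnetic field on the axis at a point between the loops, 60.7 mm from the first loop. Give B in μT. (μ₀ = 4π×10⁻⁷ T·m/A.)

B ≈ 9.43 μT

Each loop contributes B = μ₀IR²/[2(R²+z²)^(3/2)] on the axis, with z measured from that loop.
Loop 1 (z = 0.0607 m): B₁ = 1.20×10⁻⁵ T. Loop 2 (z = 0.2753 m): B₂ = 2.60×10⁻⁶ T.
The fields oppose: B = |B₁ − B₂| = 9.43×10⁻⁶ T.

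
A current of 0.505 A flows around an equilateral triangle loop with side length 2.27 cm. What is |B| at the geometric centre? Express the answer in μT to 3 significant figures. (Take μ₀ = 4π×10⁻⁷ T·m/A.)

Each side is a finite straight segment at perpendicular distance d = a/(2 tan(π/3)) = 0.006553 m from the centre, with end-angles ±π/3.
One side contributes B₁ = (μ₀I/4πd)·2 sin(π/3) = 1.33×10⁻⁵ T.
All 3 sides add in the same direction: B = 3 × 1.33×10⁻⁵ = 4.00×10⁻⁵ T.

B ≈ 40.0 μT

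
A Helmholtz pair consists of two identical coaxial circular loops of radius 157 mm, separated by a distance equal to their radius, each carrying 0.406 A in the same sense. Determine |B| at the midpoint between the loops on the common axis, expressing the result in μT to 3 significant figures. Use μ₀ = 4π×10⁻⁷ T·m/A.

B ≈ 2.33 μT

Each loop contributes B = μ₀IR²/[2(R²+z²)^(3/2)] on the axis, with z measured from that loop.
Loop 1 (z = 0.0785 m): B₁ = 1.16×10⁻⁶ T. Loop 2 (z = 0.0785 m): B₂ = 1.16×10⁻⁶ T.
The fields add: B = B₁ + B₂ = 2.33×10⁻⁶ T.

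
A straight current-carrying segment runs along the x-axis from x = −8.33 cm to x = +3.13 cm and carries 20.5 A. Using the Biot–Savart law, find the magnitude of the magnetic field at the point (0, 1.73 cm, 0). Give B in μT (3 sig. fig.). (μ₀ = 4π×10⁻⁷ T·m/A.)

For a finite straight segment, B = (μ₀I/4πd)(sinθ₁ + sinθ₂), where θ₁, θ₂ are the angles from the perpendicular to each end.
The perpendicular distance is d = 0.0173 m; the end-offsets along the wire are a = 0.0833 m and b = 0.0313 m.
sinθ₁ = 0.0833/√(0.0833²+0.0173²) = 0.9791; sinθ₂ = 0.0313/√(0.0313²+0.0173²) = 0.8752.
B = (4π×10⁻⁷ × 20.5) / (4π × 0.0173) × (0.9791 + 0.8752) = 2.20×10⁻⁴ T.

B ≈ 220 μT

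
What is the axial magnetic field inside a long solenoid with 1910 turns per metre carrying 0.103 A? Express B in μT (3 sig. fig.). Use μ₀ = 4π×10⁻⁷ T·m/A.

Inside a long solenoid, B = μ₀nI with n = 1910 turns/m.
B = 4π×10⁻⁷ × 1910 × 0.103 = 2.47×10⁻⁴ T.

B ≈ 247 μT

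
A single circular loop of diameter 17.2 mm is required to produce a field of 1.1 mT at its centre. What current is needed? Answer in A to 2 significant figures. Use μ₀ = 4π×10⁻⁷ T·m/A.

At the centre of a circular loop B = μ₀I/(2R), so I = 2RB/μ₀.
With R = 0.0086 m, I = 2 × 0.0086 × 1.10×10⁻³ / (4π×10⁻⁷) = 15.1 A.

I ≈ 15 A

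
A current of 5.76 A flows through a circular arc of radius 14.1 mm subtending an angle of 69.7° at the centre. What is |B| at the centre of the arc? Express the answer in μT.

B ≈ 49.7 μT

The Biot–Savart field of a circular arc at its centre is B = μ₀Iφ/(4πR), with φ = 1.216 rad.
B = (4π×10⁻⁷ × 5.76 × 1.216) / (4π × 0.0141) = 4.97×10⁻⁵ T.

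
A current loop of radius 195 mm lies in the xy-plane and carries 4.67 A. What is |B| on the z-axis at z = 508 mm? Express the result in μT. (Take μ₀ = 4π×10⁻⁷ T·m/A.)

On the axis of a circular loop, B = μ₀IR² / [2(R²+z²)^(3/2)].
R² + z² = (0.195)² + (0.508)² = 0.2961 m², and (R²+z²)^(3/2) = 0.161 m³.
B = (4π×10⁻⁷ × 4.67 × 0.03803) / (2 × 0.161) = 6.93×10⁻⁷ T.

B ≈ 0.693 μT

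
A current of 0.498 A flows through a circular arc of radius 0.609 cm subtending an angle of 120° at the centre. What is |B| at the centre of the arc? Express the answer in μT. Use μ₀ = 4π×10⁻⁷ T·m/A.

The Biot–Savart field of a circular arc at its centre is B = μ₀Iφ/(4πR), with φ = 2.094 rad.
B = (4π×10⁻⁷ × 0.498 × 2.094) / (4π × 0.00609) = 1.71×10⁻⁵ T.

B ≈ 17.1 μT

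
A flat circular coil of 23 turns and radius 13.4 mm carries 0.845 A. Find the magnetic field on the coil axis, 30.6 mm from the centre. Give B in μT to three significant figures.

B ≈ 58.8 μT

For an N-turn flat coil, B = Nμ₀IR²/[2(R²+z²)^(3/2)] with R = 0.0134 m, z = 0.0306 m.
B = 23 × 2.56×10⁻⁶ T = 5.88×10⁻⁵ T.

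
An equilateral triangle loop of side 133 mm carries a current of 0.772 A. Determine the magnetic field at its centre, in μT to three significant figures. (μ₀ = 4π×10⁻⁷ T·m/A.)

B ≈ 10.4 μT

Each side is a finite straight segment at perpendicular distance d = a/(2 tan(π/3)) = 0.03839 m from the centre, with end-angles ±π/3.
One side contributes B₁ = (μ₀I/4πd)·2 sin(π/3) = 3.48×10⁻⁶ T.
All 3 sides add in the same direction: B = 3 × 3.48×10⁻⁶ = 1.04×10⁻⁵ T.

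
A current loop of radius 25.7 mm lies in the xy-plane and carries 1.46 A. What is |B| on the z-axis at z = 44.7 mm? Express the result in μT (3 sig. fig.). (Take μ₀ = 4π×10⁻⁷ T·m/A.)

B ≈ 4.42 μT

On the axis of a circular loop, B = μ₀IR² / [2(R²+z²)^(3/2)].
R² + z² = (0.0257)² + (0.0447)² = 0.002659 m², and (R²+z²)^(3/2) = 1.37×10⁻⁴ m³.
B = (4π×10⁻⁷ × 1.46 × 0.0006605) / (2 × 1.37×10⁻⁴) = 4.42×10⁻⁶ T.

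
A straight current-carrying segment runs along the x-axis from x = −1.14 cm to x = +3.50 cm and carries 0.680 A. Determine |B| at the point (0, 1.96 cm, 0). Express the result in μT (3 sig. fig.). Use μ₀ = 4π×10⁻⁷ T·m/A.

For a finite straight segment, B = (μ₀I/4πd)(sinθ₁ + sinθ₂), where θ₁, θ₂ are the angles from the perpendicular to each end.
The perpendicular distance is d = 0.0196 m; the end-offsets along the wire are a = 0.0114 m and b = 0.035 m.
sinθ₁ = 0.0114/√(0.0114²+0.0196²) = 0.5028; sinθ₂ = 0.035/√(0.035²+0.0196²) = 0.8725.
B = (4π×10⁻⁷ × 0.680) / (4π × 0.0196) × (0.5028 + 0.8725) = 4.77×10⁻⁶ T.

B ≈ 4.77 μT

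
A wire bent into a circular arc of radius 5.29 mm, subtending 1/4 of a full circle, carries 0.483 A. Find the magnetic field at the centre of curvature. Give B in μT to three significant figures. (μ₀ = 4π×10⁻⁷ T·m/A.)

B ≈ 14.3 μT

The Biot–Savart field of a circular arc at its centre is B = μ₀Iφ/(4πR), with φ = 1.571 rad.
B = (4π×10⁻⁷ × 0.483 × 1.571) / (4π × 0.00529) = 1.43×10⁻⁵ T.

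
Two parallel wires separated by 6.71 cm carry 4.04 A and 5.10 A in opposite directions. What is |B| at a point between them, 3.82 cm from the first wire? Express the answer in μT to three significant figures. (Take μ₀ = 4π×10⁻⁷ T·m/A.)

Each long wire gives B = μ₀I/(2πd). Distances are d₁ = 0.0382 m and d₂ = 0.0289 m.
B₁ = 2.12×10⁻⁵ T, B₂ = 3.53×10⁻⁵ T.
Between antiparallel currents both contributions point the same way, so they add. B = B₁ + B₂ = 2.12×10⁻⁵ + 3.53×10⁻⁵ = 5.64×10⁻⁵ T.

B ≈ 56.4 μT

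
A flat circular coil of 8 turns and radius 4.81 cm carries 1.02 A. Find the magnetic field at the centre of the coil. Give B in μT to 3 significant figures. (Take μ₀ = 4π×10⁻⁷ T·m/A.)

B ≈ 107 μT

For an N-turn flat coil, B = Nμ₀I/(2R) with R = 0.0481 m.
B = 8 × 1.33×10⁻⁵ T = 1.07×10⁻⁴ T.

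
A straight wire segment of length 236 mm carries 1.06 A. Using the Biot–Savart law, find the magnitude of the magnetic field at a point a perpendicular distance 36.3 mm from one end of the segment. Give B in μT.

For a finite straight segment, B = (μ₀I/4πd)(sinθ₁ + sinθ₂), where θ₁, θ₂ are the angles from the perpendicular to each end.
The perpendicular foot is at one end, so the two end-offsets along the wire are 0 and L = 0.236 m.
sinθ₁ = 0/√(0²+0.0363²) = 0.0000; sinθ₂ = 0.236/√(0.236²+0.0363²) = 0.9884.
B = (4π×10⁻⁷ × 1.06) / (4π × 0.0363) × (0.0000 + 0.9884) = 2.89×10⁻⁶ T.

B ≈ 2.89 μT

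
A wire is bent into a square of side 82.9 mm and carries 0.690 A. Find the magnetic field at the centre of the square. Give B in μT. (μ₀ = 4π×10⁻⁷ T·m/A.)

B ≈ 9.42 μT

Each side is a finite straight segment at perpendicular distance d = a/(2 tan(π/4)) = 0.04145 m from the centre, with end-angles ±π/4.
One side contributes B₁ = (μ₀I/4πd)·2 sin(π/4) = 2.35×10⁻⁶ T.
All 4 sides add in the same direction: B = 4 × 2.35×10⁻⁶ = 9.42×10⁻⁶ T.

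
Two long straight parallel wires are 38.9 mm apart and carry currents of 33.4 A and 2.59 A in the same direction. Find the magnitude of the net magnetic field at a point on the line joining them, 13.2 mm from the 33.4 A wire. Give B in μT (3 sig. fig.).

B ≈ 486 μT

Each long wire gives B = μ₀I/(2πd). Distances are d₁ = 0.0132 m and d₂ = 0.0257 m.
B₁ = 5.06×10⁻⁴ T, B₂ = 2.02×10⁻⁵ T.
Between parallel currents the two contributions point in opposite directions, so they subtract. B = |B₁ − B₂| = |5.06×10⁻⁴ − 2.02×10⁻⁵| = 4.86×10⁻⁴ T.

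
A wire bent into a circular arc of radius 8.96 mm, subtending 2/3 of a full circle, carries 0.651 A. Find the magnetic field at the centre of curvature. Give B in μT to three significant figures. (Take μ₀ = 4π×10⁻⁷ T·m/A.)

The Biot–Savart field of a circular arc at its centre is B = μ₀Iφ/(4πR), with φ = 4.189 rad.
B = (4π×10⁻⁷ × 0.651 × 4.189) / (4π × 0.00896) = 3.04×10⁻⁵ T.

B ≈ 30.4 μT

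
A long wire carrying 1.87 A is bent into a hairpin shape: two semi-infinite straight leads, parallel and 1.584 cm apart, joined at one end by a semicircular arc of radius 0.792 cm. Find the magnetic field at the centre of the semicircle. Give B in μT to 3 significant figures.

The semicircular arc contributes B_arc = μ₀I·π/(4πR) = μ₀I/(4R) = 7.42×10⁻⁵ T.
Each semi-infinite lead is at perpendicular distance R = 0.00792 m from the centre, with the perpendicular foot at its near end, so it contributes μ₀I/(4πR); both point the same way, together 4.72×10⁻⁵ T.
Arc and leads all point the same direction: B = 7.42×10⁻⁵ + 4.72×10⁻⁵ = 1.21×10⁻⁴ T.

B ≈ 121 μT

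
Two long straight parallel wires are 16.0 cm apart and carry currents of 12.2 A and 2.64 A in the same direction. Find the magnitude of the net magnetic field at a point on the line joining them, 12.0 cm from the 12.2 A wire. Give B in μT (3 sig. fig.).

B ≈ 7.13 μT

Each long wire gives B = μ₀I/(2πd). Distances are d₁ = 0.12 m and d₂ = 0.04 m.
B₁ = 2.03×10⁻⁵ T, B₂ = 1.32×10⁻⁵ T.
Between parallel currents the two contributions point in opposite directions, so they subtract. B = |B₁ − B₂| = |2.03×10⁻⁵ − 1.32×10⁻⁵| = 7.13×10⁻⁶ T.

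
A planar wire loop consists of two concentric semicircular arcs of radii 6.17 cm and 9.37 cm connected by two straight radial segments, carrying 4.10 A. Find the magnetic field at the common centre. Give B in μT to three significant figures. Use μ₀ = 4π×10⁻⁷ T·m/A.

B ≈ 7.13 μT

The radial connectors point toward the centre, so dl × r̂ = 0 and they contribute nothing.
Each semicircle gives μ₀I/(4R): inner arc 2.09×10⁻⁵ T, outer arc 1.37×10⁻⁵ T.
The two arcs carry current in opposite angular senses, so their fields oppose: B = |2.09×10⁻⁵ − 1.37×10⁻⁵| = 7.13×10⁻⁶ T.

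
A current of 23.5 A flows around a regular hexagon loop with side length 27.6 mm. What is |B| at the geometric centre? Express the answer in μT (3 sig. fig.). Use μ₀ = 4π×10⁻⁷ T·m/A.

B ≈ 590 μT

Each side is a finite straight segment at perpendicular distance d = a/(2 tan(π/6)) = 0.0239 m from the centre, with end-angles ±π/6.
One side contributes B₁ = (μ₀I/4πd)·2 sin(π/6) = 9.83×10⁻⁵ T.
All 6 sides add in the same direction: B = 6 × 9.83×10⁻⁵ = 5.90×10⁻⁴ T.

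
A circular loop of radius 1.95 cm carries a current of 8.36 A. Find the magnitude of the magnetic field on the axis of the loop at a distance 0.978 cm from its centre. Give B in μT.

B ≈ 192 μT

On the axis of a circular loop, B = μ₀IR² / [2(R²+z²)^(3/2)].
R² + z² = (0.0195)² + (0.00978)² = 0.0004759 m², and (R²+z²)^(3/2) = 1.04×10⁻⁵ m³.
B = (4π×10⁻⁷ × 8.36 × 0.0003802) / (2 × 1.04×10⁻⁵) = 1.92×10⁻⁴ T.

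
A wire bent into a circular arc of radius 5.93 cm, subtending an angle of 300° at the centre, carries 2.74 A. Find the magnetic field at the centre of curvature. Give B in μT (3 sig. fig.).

B ≈ 24.2 μT

The Biot–Savart field of a circular arc at its centre is B = μ₀Iφ/(4πR), with φ = 5.236 rad.
B = (4π×10⁻⁷ × 2.74 × 5.236) / (4π × 0.0593) = 2.42×10⁻⁵ T.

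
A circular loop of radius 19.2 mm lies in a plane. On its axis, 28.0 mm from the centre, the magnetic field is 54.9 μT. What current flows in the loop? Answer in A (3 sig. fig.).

I ≈ 9.28 A

On the axis of a loop, B = μ₀IR²/[2(R²+z²)^(3/2)], so I = 2B(R²+z²)^(3/2)/(μ₀R²).
R² + z² = 0.0003686 + 0.000784 = 0.001153 m²; raised to 3/2 gives 3.91×10⁻⁵ m³.
I = 2 × 5.49×10⁻⁵ × 3.91×10⁻⁵ / (1.26×10⁻⁶ × 0.0003686) = 9.28 A.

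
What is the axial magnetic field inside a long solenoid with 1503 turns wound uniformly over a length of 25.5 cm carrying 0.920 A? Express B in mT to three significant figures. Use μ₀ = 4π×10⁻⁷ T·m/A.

Inside a long solenoid, B = μ₀nI with n = 5894 turns/m.
B = 4π×10⁻⁷ × 5894 × 0.920 = 6.81×10⁻³ T.

B ≈ 6.81 mT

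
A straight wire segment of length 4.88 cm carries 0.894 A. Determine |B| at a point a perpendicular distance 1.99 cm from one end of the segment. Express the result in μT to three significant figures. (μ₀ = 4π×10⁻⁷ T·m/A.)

B ≈ 4.16 μT

For a finite straight segment, B = (μ₀I/4πd)(sinθ₁ + sinθ₂), where θ₁, θ₂ are the angles from the perpendicular to each end.
The perpendicular foot is at one end, so the two end-offsets along the wire are 0 and L = 0.0488 m.
sinθ₁ = 0/√(0²+0.0199²) = 0.0000; sinθ₂ = 0.0488/√(0.0488²+0.0199²) = 0.9260.
B = (4π×10⁻⁷ × 0.894) / (4π × 0.0199) × (0.0000 + 0.9260) = 4.16×10⁻⁶ T.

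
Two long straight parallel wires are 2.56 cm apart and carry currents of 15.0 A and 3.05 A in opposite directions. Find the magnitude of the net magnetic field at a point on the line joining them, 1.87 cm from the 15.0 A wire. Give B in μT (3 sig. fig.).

Each long wire gives B = μ₀I/(2πd). Distances are d₁ = 0.0187 m and d₂ = 0.0069 m.
B₁ = 1.60×10⁻⁴ T, B₂ = 8.84×10⁻⁵ T.
Between antiparallel currents both contributions point the same way, so they add. B = B₁ + B₂ = 1.60×10⁻⁴ + 8.84×10⁻⁵ = 2.49×10⁻⁴ T.

B ≈ 249 μT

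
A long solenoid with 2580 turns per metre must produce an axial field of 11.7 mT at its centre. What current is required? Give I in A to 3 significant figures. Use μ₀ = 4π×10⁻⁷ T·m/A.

I ≈ 3.61 A

Inside a long solenoid B = μ₀nI with n = 2580 m⁻¹, so I = B/(μ₀n).
I = 1.17×10⁻² / (4π×10⁻⁷ × 2580) = 3.61 A.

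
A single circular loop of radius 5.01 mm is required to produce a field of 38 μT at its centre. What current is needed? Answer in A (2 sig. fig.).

I ≈ 0.30 A

At the centre of a circular loop B = μ₀I/(2R), so I = 2RB/μ₀.
With R = 0.00501 m, I = 2 × 0.00501 × 3.80×10⁻⁵ / (4π×10⁻⁷) = 0.303 A.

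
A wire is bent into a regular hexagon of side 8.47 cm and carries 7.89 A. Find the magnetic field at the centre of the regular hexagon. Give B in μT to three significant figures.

B ≈ 64.5 μT

Each side is a finite straight segment at perpendicular distance d = a/(2 tan(π/6)) = 0.07335 m from the centre, with end-angles ±π/6.
One side contributes B₁ = (μ₀I/4πd)·2 sin(π/6) = 1.08×10⁻⁵ T.
All 6 sides add in the same direction: B = 6 × 1.08×10⁻⁵ = 6.45×10⁻⁵ T.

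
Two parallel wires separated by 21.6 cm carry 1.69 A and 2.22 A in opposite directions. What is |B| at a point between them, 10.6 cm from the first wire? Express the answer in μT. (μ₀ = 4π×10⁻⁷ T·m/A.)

Each long wire gives B = μ₀I/(2πd). Distances are d₁ = 0.106 m and d₂ = 0.11 m.
B₁ = 3.19×10⁻⁶ T, B₂ = 4.04×10⁻⁶ T.
Between antiparallel currents both contributions point the same way, so they add. B = B₁ + B₂ = 3.19×10⁻⁶ + 4.04×10⁻⁶ = 7.23×10⁻⁶ T.

B ≈ 7.23 μT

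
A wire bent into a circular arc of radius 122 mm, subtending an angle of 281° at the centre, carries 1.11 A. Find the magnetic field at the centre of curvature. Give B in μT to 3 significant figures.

The Biot–Savart field of a circular arc at its centre is B = μ₀Iφ/(4πR), with φ = 4.904 rad.
B = (4π×10⁻⁷ × 1.11 × 4.904) / (4π × 0.122) = 4.46×10⁻⁶ T.

B ≈ 4.46 μT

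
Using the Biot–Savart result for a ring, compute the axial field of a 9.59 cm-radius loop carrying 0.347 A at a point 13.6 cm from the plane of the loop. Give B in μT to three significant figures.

B ≈ 0.435 μT

On the axis of a circular loop, B = μ₀IR² / [2(R²+z²)^(3/2)].
R² + z² = (0.0959)² + (0.136)² = 0.02769 m², and (R²+z²)^(3/2) = 4.61×10⁻³ m³.
B = (4π×10⁻⁷ × 0.347 × 0.009197) / (2 × 4.61×10⁻³) = 4.35×10⁻⁷ T.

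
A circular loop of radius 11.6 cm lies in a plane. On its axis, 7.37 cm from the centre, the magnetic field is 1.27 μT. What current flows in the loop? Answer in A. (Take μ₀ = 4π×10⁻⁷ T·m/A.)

I ≈ 0.390 A

On the axis of a loop, B = μ₀IR²/[2(R²+z²)^(3/2)], so I = 2B(R²+z²)^(3/2)/(μ₀R²).
R² + z² = 0.01346 + 0.005432 = 0.01889 m²; raised to 3/2 gives 2.60×10⁻³ m³.
I = 2 × 1.27×10⁻⁶ × 2.60×10⁻³ / (1.26×10⁻⁶ × 0.01346) = 0.390 A.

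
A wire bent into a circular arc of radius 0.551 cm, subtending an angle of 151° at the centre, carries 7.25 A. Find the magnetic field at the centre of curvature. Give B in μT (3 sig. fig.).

B ≈ 347 μT

The Biot–Savart field of a circular arc at its centre is B = μ₀Iφ/(4πR), with φ = 2.635 rad.
B = (4π×10⁻⁷ × 7.25 × 2.635) / (4π × 0.00551) = 3.47×10⁻⁴ T.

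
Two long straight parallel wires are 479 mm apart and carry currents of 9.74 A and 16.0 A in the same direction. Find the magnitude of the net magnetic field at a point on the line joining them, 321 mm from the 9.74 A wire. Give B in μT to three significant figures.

Each long wire gives B = μ₀I/(2πd). Distances are d₁ = 0.321 m and d₂ = 0.158 m.
B₁ = 6.07×10⁻⁶ T, B₂ = 2.03×10⁻⁵ T.
Between parallel currents the two contributions point in opposite directions, so they subtract. B = |B₁ − B₂| = |6.07×10⁻⁶ − 2.03×10⁻⁵| = 1.42×10⁻⁵ T.

B ≈ 14.2 μT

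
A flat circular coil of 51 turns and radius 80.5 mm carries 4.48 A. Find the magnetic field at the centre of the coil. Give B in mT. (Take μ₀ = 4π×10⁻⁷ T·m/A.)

For an N-turn flat coil, B = Nμ₀I/(2R) with R = 0.0805 m.
B = 51 × 3.50×10⁻⁵ T = 1.78×10⁻³ T.

B ≈ 1.78 mT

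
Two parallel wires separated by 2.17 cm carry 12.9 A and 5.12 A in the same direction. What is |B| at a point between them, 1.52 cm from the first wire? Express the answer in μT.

B ≈ 12.2 μT

Each long wire gives B = μ₀I/(2πd). Distances are d₁ = 0.0152 m and d₂ = 0.0065 m.
B₁ = 1.70×10⁻⁴ T, B₂ = 1.58×10⁻⁴ T.
Between parallel currents the two contributions point in opposite directions, so they subtract. B = |B₁ − B₂| = |1.70×10⁻⁴ − 1.58×10⁻⁴| = 1.22×10⁻⁵ T.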